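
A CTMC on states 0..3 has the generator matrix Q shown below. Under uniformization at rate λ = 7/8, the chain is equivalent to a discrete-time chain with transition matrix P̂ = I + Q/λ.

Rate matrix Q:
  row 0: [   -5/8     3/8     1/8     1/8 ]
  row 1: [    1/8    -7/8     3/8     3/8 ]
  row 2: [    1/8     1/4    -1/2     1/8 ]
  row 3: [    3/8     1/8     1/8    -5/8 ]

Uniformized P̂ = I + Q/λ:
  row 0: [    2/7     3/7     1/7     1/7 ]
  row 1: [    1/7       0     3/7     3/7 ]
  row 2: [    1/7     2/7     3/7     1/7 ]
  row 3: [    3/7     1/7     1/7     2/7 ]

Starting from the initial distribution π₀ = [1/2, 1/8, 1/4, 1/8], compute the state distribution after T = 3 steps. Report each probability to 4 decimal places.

t=0: π = [0.5000, 0.1250, 0.2500, 0.1250]
t=1: π = [0.2500, 0.3036, 0.2500, 0.1964]
t=2: π = [0.2347, 0.2066, 0.3010, 0.2577]
t=3: π = [0.2500, 0.2234, 0.2879, 0.2387]

π = [0.2500, 0.2234, 0.2879, 0.2387]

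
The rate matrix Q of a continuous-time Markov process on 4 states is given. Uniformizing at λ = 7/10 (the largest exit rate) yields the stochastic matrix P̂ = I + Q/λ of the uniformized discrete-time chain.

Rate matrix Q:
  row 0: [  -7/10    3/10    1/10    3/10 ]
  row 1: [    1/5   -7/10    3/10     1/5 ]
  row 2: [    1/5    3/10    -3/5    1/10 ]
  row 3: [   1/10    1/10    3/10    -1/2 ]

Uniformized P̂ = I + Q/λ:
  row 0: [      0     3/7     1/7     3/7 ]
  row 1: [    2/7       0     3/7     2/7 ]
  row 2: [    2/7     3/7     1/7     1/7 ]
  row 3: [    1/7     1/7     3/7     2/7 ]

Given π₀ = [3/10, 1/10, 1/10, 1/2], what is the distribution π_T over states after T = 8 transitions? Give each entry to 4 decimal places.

t=0: π = [0.3000, 0.1000, 0.1000, 0.5000]
t=1: π = [0.1286, 0.2429, 0.3143, 0.3143]
t=2: π = [0.2041, 0.2347, 0.3020, 0.2592]
t=3: π = [0.1904, 0.2539, 0.2840, 0.2717]
t=4: π = [0.1925, 0.2421, 0.2930, 0.2723]
t=5: π = [0.1918, 0.2470, 0.2898, 0.2714]
t=6: π = [0.1921, 0.2452, 0.2910, 0.2717]
t=7: π = [0.1920, 0.2459, 0.2905, 0.2716]
t=8: π = [0.1921, 0.2456, 0.2907, 0.2716]

π = [0.1921, 0.2456, 0.2907, 0.2716]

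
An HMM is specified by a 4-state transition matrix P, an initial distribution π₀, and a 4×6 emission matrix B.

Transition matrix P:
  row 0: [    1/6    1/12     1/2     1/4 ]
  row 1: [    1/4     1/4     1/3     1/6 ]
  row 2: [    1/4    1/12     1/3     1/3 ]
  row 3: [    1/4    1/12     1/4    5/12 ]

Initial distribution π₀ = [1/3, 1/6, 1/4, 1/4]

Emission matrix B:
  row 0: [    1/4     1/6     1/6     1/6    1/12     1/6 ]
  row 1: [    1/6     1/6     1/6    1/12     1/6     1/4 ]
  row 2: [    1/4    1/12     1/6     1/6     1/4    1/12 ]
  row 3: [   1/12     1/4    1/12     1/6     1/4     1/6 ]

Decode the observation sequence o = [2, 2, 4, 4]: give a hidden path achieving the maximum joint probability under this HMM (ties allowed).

path = [0, 2, 3, 3]

t=0: δ = [5.556e-02, 2.778e-02, 4.167e-02, 2.083e-02]  (obs o_0=2)
t=1: δ = [1.736e-03, 1.157e-03, 4.630e-03, 1.157e-03]  ψ = [2, 1, 0, 0]  (obs o_1=2)
t=2: δ = [9.645e-05, 6.430e-05, 3.858e-04, 3.858e-04]  ψ = [2, 2, 2, 2]  (obs o_2=4)
t=3: δ = [8.038e-06, 5.358e-06, 3.215e-05, 4.019e-05]  ψ = [2, 2, 2, 3]  (obs o_3=4)
backtrack: best end state = 3; path = [0, 2, 3, 3]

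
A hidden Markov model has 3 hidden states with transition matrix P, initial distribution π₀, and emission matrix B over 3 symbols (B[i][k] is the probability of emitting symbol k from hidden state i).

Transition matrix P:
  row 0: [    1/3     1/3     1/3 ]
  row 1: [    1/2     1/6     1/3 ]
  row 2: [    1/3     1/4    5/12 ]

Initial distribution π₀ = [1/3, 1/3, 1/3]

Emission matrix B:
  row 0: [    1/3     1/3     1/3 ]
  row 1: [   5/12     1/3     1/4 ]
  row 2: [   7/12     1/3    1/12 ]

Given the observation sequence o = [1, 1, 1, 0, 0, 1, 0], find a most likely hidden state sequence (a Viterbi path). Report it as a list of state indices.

t=0: δ = [1.111e-01, 1.111e-01, 1.111e-01]  (obs o_0=1)
t=1: δ = [1.852e-02, 1.235e-02, 1.543e-02]  ψ = [1, 0, 2]  (obs o_1=1)
t=2: δ = [2.058e-03, 2.058e-03, 2.143e-03]  ψ = [0, 0, 2]  (obs o_2=1)
t=3: δ = [3.429e-04, 2.858e-04, 5.210e-04]  ψ = [1, 0, 2]  (obs o_3=0)
t=4: δ = [5.788e-05, 5.427e-05, 1.266e-04]  ψ = [2, 2, 2]  (obs o_4=0)
t=5: δ = [1.407e-05, 1.055e-05, 1.759e-05]  ψ = [2, 2, 2]  (obs o_5=1)
t=6: δ = [1.954e-06, 1.954e-06, 4.274e-06]  ψ = [2, 0, 2]  (obs o_6=0)
backtrack: best end state = 2; path = [2, 2, 2, 2, 2, 2, 2]

path = [2, 2, 2, 2, 2, 2, 2]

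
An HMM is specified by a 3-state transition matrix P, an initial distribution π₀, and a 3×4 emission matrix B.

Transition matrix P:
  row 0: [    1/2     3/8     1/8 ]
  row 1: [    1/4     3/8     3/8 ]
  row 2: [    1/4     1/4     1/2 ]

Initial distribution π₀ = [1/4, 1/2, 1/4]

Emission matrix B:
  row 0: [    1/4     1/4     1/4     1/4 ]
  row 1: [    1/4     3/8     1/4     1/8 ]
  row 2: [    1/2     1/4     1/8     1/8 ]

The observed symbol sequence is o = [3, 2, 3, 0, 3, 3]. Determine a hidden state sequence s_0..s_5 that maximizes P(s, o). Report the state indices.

path = [0, 0, 0, 0, 0, 0]

t=0: δ = [6.250e-02, 6.250e-02, 3.125e-02]  (obs o_0=3)
t=1: δ = [7.812e-03, 5.859e-03, 2.930e-03]  ψ = [0, 0, 1]  (obs o_1=2)
t=2: δ = [9.766e-04, 3.662e-04, 2.747e-04]  ψ = [0, 0, 1]  (obs o_2=3)
t=3: δ = [1.221e-04, 9.155e-05, 6.866e-05]  ψ = [0, 0, 1]  (obs o_3=0)
t=4: δ = [1.526e-05, 5.722e-06, 4.292e-06]  ψ = [0, 0, 1]  (obs o_4=3)
t=5: δ = [1.907e-06, 7.153e-07, 2.682e-07]  ψ = [0, 0, 1]  (obs o_5=3)
backtrack: best end state = 0; path = [0, 0, 0, 0, 0, 0]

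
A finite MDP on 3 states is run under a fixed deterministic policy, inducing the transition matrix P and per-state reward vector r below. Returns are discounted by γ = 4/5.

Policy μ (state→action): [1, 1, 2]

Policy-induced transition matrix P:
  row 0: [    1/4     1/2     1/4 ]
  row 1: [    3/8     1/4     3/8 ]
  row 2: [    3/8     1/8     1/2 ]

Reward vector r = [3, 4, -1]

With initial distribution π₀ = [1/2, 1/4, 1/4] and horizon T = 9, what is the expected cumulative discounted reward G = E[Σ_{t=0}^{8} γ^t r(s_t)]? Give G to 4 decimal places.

t=0: π = [0.5000, 0.2500, 0.2500], E[r] = 2.2500, γ^t·E[r] = 2.250000, running G = 2.250000
t=1: π = [0.3125, 0.3438, 0.3438], E[r] = 1.9688, γ^t·E[r] = 1.575000, running G = 3.825000
t=2: π = [0.3359, 0.2852, 0.3789], E[r] = 1.7695, γ^t·E[r] = 1.132500, running G = 4.957500
t=3: π = [0.3330, 0.2866, 0.3804], E[r] = 1.7651, γ^t·E[r] = 0.903750, running G = 5.861250
t=4: π = [0.3334, 0.2857, 0.3809], E[r] = 1.7620, γ^t·E[r] = 0.721725, running G = 6.582975
t=5: π = [0.3333, 0.2857, 0.3809], E[r] = 1.7620, γ^t·E[r] = 0.577358, running G = 7.160333
t=6: π = [0.3333, 0.2857, 0.3810], E[r] = 1.7619, γ^t·E[r] = 0.461873, running G = 7.622206
t=7: π = [0.3333, 0.2857, 0.3810], E[r] = 1.7619, γ^t·E[r] = 0.369498, running G = 7.991704
t=8: π = [0.3333, 0.2857, 0.3810], E[r] = 1.7619, γ^t·E[r] = 0.295599, running G = 8.287303

G = 8.2873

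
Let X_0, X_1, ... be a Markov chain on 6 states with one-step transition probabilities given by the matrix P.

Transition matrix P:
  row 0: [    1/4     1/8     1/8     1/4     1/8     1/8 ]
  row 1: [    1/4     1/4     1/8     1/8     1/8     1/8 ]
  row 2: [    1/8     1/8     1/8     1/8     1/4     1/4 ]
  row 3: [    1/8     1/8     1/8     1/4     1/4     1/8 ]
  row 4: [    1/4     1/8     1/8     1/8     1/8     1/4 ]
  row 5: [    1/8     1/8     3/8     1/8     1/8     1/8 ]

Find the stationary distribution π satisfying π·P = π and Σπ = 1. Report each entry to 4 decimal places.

π = [0.1871, 0.1429, 0.1667, 0.1696, 0.1670, 0.1667]

Balance equations π_j = Σ_i π_i·P[i][j]:
  π_0 = 1/4·π_0 + 1/4·π_1 + 1/8·π_2 + 1/8·π_3 + 1/4·π_4 + 1/8·π_5
  π_1 = 1/8·π_0 + 1/4·π_1 + 1/8·π_2 + 1/8·π_3 + 1/8·π_4 + 1/8·π_5
  π_2 = 1/8·π_0 + 1/8·π_1 + 1/8·π_2 + 1/8·π_3 + 1/8·π_4 + 3/8·π_5
  π_3 = 1/4·π_0 + 1/8·π_1 + 1/8·π_2 + 1/4·π_3 + 1/8·π_4 + 1/8·π_5
  π_4 = 1/8·π_0 + 1/8·π_1 + 1/4·π_2 + 1/4·π_3 + 1/8·π_4 + 1/8·π_5
  normalize: π_0 + π_1 + π_2 + π_3 + π_4 + π_5 = 1
Solving the linear system gives exactly π = [753/4024, 1/7, 4695/28168, 4777/28168, 4705/28168, 587/3521].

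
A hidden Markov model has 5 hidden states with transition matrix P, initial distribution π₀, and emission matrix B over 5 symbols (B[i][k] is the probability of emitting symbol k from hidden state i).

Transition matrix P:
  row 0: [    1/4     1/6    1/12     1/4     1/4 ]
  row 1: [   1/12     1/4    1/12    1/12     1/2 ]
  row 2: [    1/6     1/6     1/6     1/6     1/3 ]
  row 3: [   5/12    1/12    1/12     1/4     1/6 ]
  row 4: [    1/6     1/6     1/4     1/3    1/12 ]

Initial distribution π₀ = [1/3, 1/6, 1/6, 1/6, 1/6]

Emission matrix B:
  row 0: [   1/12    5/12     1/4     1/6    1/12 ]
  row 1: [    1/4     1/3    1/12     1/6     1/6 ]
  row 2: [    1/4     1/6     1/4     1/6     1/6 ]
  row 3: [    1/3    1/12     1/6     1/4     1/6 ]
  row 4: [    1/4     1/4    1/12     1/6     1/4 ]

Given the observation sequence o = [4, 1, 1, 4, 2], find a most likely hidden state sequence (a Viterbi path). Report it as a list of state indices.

t=0: δ = [2.778e-02, 2.778e-02, 2.778e-02, 2.778e-02, 4.167e-02]  (obs o_0=4)
t=1: δ = [4.823e-03, 2.315e-03, 1.736e-03, 1.157e-03, 3.472e-03]  ψ = [3, 1, 4, 4, 1]  (obs o_1=1)
t=2: δ = [5.023e-04, 2.679e-04, 1.447e-04, 1.005e-04, 3.014e-04]  ψ = [0, 0, 4, 0, 0]  (obs o_2=1)
t=3: δ = [1.047e-05, 1.395e-05, 1.256e-05, 2.093e-05, 3.349e-05]  ψ = [0, 0, 4, 0, 1]  (obs o_3=4)
t=4: δ = [2.180e-06, 4.651e-07, 2.093e-06, 1.861e-06, 5.814e-07]  ψ = [3, 4, 4, 4, 1]  (obs o_4=2)
backtrack: best end state = 0; path = [3, 0, 0, 3, 0]

path = [3, 0, 0, 3, 0]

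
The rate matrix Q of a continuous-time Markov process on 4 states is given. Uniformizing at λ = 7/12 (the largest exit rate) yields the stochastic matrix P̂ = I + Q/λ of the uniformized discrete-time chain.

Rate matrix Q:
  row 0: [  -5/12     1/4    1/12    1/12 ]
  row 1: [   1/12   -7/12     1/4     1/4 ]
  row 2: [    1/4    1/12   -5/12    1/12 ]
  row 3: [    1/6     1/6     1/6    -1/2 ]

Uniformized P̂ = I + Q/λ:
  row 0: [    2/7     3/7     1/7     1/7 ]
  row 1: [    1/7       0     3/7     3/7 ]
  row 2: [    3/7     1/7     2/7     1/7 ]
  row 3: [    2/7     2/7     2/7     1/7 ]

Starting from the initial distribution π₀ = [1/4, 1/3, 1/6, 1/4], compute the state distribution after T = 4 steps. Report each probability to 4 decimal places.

π = [0.2928, 0.2240, 0.2760, 0.2072]

t=0: π = [0.2500, 0.3333, 0.1667, 0.2500]
t=1: π = [0.2619, 0.2024, 0.2976, 0.2381]
t=2: π = [0.2993, 0.2228, 0.2772, 0.2007]
t=3: π = [0.2935, 0.2252, 0.2748, 0.2065]
t=4: π = [0.2928, 0.2240, 0.2760, 0.2072]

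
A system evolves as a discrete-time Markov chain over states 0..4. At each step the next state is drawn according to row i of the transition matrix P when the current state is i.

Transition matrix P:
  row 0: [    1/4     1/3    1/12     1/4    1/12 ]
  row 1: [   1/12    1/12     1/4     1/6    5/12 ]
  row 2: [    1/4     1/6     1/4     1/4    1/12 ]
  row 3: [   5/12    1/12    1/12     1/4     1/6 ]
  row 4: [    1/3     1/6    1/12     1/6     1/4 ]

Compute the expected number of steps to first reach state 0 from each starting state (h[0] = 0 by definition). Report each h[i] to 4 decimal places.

h = [0.0000, 4.0926, 3.5805, 2.9167, 3.2888]

First-step conditioning: h[0] = 0; for i ≠ 0, h[i] = 1 + Σ_k P[i][k]·h[k].
  h[1] = 1 + 1/12·h[1] + 1/4·h[2] + 1/6·h[3] + 5/12·h[4]
  h[2] = 1 + 1/6·h[1] + 1/4·h[2] + 1/4·h[3] + 1/12·h[4]
  h[3] = 1 + 1/12·h[1] + 1/12·h[2] + 1/4·h[3] + 1/6·h[4]
  h[4] = 1 + 1/6·h[1] + 1/12·h[2] + 1/6·h[3] + 1/4·h[4]
Solving the 4×4 linear system over states ≠ 0 gives exactly h = [0, 1944/475, 18708/5225, 3048/1045, 17184/5225] (h[0] = 0 is the target).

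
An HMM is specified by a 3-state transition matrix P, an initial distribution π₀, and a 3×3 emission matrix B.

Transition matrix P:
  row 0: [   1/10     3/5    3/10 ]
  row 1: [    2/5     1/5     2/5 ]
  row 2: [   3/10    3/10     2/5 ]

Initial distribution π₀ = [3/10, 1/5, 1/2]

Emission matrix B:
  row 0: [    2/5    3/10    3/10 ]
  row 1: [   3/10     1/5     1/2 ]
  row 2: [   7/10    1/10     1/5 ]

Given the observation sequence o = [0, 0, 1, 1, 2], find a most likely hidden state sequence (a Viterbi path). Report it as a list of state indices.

t=0: δ = [1.200e-01, 6.000e-02, 3.500e-01]  (obs o_0=0)
t=1: δ = [4.200e-02, 3.150e-02, 9.800e-02]  ψ = [2, 2, 2]  (obs o_1=0)
t=2: δ = [8.820e-03, 5.880e-03, 3.920e-03]  ψ = [2, 2, 2]  (obs o_2=1)
t=3: δ = [7.056e-04, 1.058e-03, 2.646e-04]  ψ = [1, 0, 0]  (obs o_3=1)
t=4: δ = [1.270e-04, 2.117e-04, 8.467e-05]  ψ = [1, 0, 1]  (obs o_4=2)
backtrack: best end state = 1; path = [2, 2, 1, 0, 1]

path = [2, 2, 1, 0, 1]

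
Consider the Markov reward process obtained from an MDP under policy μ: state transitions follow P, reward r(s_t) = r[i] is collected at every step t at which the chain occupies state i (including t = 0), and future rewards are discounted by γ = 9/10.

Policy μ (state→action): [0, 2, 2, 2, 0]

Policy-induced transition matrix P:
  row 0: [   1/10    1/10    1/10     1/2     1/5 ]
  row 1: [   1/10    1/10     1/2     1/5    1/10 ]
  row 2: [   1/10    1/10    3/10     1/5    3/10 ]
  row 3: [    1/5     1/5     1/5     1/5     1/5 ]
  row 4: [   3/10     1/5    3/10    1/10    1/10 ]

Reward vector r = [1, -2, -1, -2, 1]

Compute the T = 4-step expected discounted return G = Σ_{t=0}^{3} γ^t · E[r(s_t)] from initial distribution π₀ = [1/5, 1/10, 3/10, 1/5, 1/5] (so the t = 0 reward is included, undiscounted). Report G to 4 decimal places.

G = -2.1115

t=0: π = [0.2000, 0.1000, 0.3000, 0.2000, 0.2000], E[r] = -0.5000, γ^t·E[r] = -0.500000, running G = -0.500000
t=1: π = [0.1600, 0.1400, 0.2600, 0.2400, 0.2000], E[r] = -0.6600, γ^t·E[r] = -0.594000, running G = -1.094000
t=2: π = [0.1640, 0.1440, 0.2720, 0.2280, 0.1920], E[r] = -0.6600, γ^t·E[r] = -0.534600, running G = -1.628600
t=3: π = [0.1612, 0.1420, 0.2732, 0.2300, 0.1936], E[r] = -0.6624, γ^t·E[r] = -0.482890, running G = -2.111490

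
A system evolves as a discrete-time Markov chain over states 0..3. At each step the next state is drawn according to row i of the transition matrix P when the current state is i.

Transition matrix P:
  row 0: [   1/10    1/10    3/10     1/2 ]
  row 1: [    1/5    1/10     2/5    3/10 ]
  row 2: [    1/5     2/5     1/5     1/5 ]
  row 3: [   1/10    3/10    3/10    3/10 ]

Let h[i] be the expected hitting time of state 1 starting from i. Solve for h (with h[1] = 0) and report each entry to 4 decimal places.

h = [3.9759, 0.0000, 3.0723, 3.3133]

First-step conditioning: h[1] = 0; for i ≠ 1, h[i] = 1 + Σ_k P[i][k]·h[k].
  h[0] = 1 + 1/10·h[0] + 3/10·h[2] + 1/2·h[3]
  h[2] = 1 + 1/5·h[0] + 1/5·h[2] + 1/5·h[3]
  h[3] = 1 + 1/10·h[0] + 3/10·h[2] + 3/10·h[3]
Solving the 3×3 linear system over states ≠ 1 gives exactly h = [330/83, 0, 255/83, 275/83] (h[1] = 0 is the target).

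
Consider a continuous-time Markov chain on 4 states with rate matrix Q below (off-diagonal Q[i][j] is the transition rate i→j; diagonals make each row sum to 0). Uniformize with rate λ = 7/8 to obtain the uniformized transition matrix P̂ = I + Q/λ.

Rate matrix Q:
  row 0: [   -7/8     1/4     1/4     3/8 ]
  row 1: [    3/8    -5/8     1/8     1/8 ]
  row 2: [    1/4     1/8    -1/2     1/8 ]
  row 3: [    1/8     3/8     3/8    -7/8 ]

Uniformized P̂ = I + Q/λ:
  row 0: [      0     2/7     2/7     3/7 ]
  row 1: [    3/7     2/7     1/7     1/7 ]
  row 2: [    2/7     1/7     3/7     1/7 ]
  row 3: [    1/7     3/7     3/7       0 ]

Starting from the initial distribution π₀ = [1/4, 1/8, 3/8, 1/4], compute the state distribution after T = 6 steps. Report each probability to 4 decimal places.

π = [0.2313, 0.2662, 0.3195, 0.1829]

t=0: π = [0.2500, 0.1250, 0.3750, 0.2500]
t=1: π = [0.1964, 0.2679, 0.3571, 0.1786]
t=2: π = [0.2423, 0.2602, 0.3240, 0.1735]
t=3: π = [0.2289, 0.2642, 0.3196, 0.1873]
t=4: π = [0.2313, 0.2668, 0.3204, 0.1815]
t=5: π = [0.2318, 0.2659, 0.3193, 0.1830]
t=6: π = [0.2313, 0.2662, 0.3195, 0.1829]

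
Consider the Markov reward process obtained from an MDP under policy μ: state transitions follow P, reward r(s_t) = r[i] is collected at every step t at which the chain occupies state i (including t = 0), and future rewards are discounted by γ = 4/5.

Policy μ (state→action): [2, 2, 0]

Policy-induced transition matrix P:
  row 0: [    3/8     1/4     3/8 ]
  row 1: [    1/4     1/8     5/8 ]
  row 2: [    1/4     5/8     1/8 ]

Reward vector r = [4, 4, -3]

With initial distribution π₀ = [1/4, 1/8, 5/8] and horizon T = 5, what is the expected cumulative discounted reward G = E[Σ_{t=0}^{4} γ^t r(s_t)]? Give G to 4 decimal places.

G = 3.4305

t=0: π = [0.2500, 0.1250, 0.6250], E[r] = -0.3750, γ^t·E[r] = -0.375000, running G = -0.375000
t=1: π = [0.2813, 0.4688, 0.2500], E[r] = 2.2500, γ^t·E[r] = 1.800000, running G = 1.425000
t=2: π = [0.2852, 0.2852, 0.4297], E[r] = 0.9922, γ^t·E[r] = 0.635000, running G = 2.060000
t=3: π = [0.2856, 0.3755, 0.3389], E[r] = 1.6279, γ^t·E[r] = 0.833500, running G = 2.893500
t=4: π = [0.2857, 0.3301, 0.3842], E[r] = 1.3109, γ^t·E[r] = 0.536950, running G = 3.430450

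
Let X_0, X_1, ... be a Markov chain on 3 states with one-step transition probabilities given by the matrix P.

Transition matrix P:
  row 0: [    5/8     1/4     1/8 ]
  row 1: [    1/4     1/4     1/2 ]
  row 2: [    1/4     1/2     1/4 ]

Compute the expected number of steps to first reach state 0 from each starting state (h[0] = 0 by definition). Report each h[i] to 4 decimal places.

h = [0.0000, 4.0000, 4.0000]

First-step conditioning: h[0] = 0; for i ≠ 0, h[i] = 1 + Σ_k P[i][k]·h[k].
  h[1] = 1 + 1/4·h[1] + 1/2·h[2]
  h[2] = 1 + 1/2·h[1] + 1/4·h[2]
Solving the 2×2 linear system over states ≠ 0 gives exactly h = [0, 4, 4] (h[0] = 0 is the target).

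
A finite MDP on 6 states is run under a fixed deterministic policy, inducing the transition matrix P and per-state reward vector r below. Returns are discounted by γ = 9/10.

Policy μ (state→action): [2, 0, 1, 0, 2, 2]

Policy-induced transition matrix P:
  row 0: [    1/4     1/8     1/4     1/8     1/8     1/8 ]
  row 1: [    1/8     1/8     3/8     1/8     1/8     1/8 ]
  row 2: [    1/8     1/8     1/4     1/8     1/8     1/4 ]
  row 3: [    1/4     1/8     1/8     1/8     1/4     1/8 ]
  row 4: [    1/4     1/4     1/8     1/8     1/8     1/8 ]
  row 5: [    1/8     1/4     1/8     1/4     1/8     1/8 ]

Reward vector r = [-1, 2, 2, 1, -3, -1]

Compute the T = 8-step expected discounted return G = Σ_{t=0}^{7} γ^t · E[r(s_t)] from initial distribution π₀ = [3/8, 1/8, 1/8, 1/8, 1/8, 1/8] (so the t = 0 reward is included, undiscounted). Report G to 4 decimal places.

G = 0.3678

t=0: π = [0.3750, 0.1250, 0.1250, 0.1250, 0.1250, 0.1250], E[r] = -0.2500, γ^t·E[r] = -0.250000, running G = -0.250000
t=1: π = [0.2031, 0.1563, 0.2188, 0.1406, 0.1406, 0.1406], E[r] = 0.1250, γ^t·E[r] = 0.112500, running G = -0.137500
t=2: π = [0.1855, 0.1602, 0.2168, 0.1426, 0.1426, 0.1523], E[r] = 0.1309, γ^t·E[r] = 0.105996, running G = -0.031504
t=3: π = [0.1838, 0.1619, 0.2153, 0.1440, 0.1428, 0.1521], E[r] = 0.1340, γ^t·E[r] = 0.097710, running G = 0.066206
t=4: π = [0.1838, 0.1619, 0.2154, 0.1440, 0.1430, 0.1519], E[r] = 0.1337, γ^t·E[r] = 0.087719, running G = 0.153925
t=5: π = [0.1839, 0.1619, 0.2154, 0.1440, 0.1430, 0.1519], E[r] = 0.1337, γ^t·E[r] = 0.078931, running G = 0.232857
t=6: π = [0.1839, 0.1619, 0.2154, 0.1440, 0.1430, 0.1519], E[r] = 0.1337, γ^t·E[r] = 0.071046, running G = 0.303903
t=7: π = [0.1839, 0.1619, 0.2154, 0.1440, 0.1430, 0.1519], E[r] = 0.1337, γ^t·E[r] = 0.063942, running G = 0.367844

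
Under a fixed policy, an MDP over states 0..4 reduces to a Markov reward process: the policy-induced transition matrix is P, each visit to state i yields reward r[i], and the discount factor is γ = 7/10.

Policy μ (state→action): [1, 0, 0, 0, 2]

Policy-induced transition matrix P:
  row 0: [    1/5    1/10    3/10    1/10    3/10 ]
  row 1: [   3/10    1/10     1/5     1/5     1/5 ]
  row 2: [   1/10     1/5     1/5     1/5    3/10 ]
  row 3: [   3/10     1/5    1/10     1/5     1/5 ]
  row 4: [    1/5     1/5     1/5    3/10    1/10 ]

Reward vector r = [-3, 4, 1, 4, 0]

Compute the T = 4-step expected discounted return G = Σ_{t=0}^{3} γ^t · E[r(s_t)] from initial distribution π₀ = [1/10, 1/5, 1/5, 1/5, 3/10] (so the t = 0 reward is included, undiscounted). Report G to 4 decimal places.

t=0: π = [0.1000, 0.2000, 0.2000, 0.2000, 0.3000], E[r] = 1.5000, γ^t·E[r] = 1.500000, running G = 1.500000
t=1: π = [0.2200, 0.1700, 0.1900, 0.2200, 0.2000], E[r] = 1.0900, γ^t·E[r] = 0.763000, running G = 2.263000
t=2: π = [0.2200, 0.1610, 0.2000, 0.1980, 0.2210], E[r] = 0.9760, γ^t·E[r] = 0.478240, running G = 2.741240
t=3: π = [0.2159, 0.1619, 0.2022, 0.2001, 0.2199], E[r] = 1.0025, γ^t·E[r] = 0.343858, running G = 3.085098

G = 3.0851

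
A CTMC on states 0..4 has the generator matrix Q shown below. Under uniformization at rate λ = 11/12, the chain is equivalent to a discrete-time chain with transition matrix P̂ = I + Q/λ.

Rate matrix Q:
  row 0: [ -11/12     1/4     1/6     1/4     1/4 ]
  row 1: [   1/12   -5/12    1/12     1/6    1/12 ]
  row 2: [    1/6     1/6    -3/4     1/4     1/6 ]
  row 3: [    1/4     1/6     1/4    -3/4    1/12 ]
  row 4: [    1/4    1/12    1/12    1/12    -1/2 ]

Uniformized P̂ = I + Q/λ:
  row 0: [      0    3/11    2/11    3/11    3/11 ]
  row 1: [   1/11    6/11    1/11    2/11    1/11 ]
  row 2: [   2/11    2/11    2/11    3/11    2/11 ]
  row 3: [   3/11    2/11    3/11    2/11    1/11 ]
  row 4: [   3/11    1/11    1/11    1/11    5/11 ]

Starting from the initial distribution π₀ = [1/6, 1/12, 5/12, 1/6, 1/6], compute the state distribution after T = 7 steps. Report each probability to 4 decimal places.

t=0: π = [0.1667, 0.0833, 0.4167, 0.1667, 0.1667]
t=1: π = [0.1742, 0.2121, 0.1742, 0.2197, 0.2197]
t=2: π = [0.1708, 0.2548, 0.1625, 0.1935, 0.2183]
t=3: π = [0.1650, 0.2702, 0.1564, 0.1923, 0.2161]
t=4: π = [0.1644, 0.2754, 0.1551, 0.1914, 0.2137]
t=5: π = [0.1637, 0.2775, 0.1548, 0.1914, 0.2126]
t=6: π = [0.1636, 0.2783, 0.1547, 0.1914, 0.2121]
t=7: π = [0.1635, 0.2786, 0.1546, 0.1915, 0.2118]

π = [0.1635, 0.2786, 0.1546, 0.1915, 0.2118]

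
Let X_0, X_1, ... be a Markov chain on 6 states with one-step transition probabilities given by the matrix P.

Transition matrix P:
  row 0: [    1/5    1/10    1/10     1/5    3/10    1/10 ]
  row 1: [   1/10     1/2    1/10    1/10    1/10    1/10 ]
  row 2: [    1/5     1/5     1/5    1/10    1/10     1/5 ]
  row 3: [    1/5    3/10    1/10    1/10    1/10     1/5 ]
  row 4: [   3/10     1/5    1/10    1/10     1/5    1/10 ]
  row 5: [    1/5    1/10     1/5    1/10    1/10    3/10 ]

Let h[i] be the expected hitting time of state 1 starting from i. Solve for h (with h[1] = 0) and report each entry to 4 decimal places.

First-step conditioning: h[1] = 0; for i ≠ 1, h[i] = 1 + Σ_k P[i][k]·h[k].
  h[0] = 1 + 1/5·h[0] + 1/10·h[2] + 1/5·h[3] + 3/10·h[4] + 1/10·h[5]
  h[2] = 1 + 1/5·h[0] + 1/5·h[2] + 1/10·h[3] + 1/10·h[4] + 1/5·h[5]
  h[3] = 1 + 1/5·h[0] + 1/10·h[2] + 1/10·h[3] + 1/10·h[4] + 1/5·h[5]
  h[4] = 1 + 3/10·h[0] + 1/10·h[2] + 1/10·h[3] + 1/5·h[4] + 1/10·h[5]
  h[5] = 1 + 1/5·h[0] + 1/5·h[2] + 1/10·h[3] + 1/10·h[4] + 3/10·h[5]
Solving the 5×5 linear system over states ≠ 1 gives exactly h = [85390/13663, 0, 79200/13663, 71280/13663, 6070/1051, 88000/13663] (h[1] = 0 is the target).

h = [6.2497, 0.0000, 5.7967, 5.2170, 5.7755, 6.4408]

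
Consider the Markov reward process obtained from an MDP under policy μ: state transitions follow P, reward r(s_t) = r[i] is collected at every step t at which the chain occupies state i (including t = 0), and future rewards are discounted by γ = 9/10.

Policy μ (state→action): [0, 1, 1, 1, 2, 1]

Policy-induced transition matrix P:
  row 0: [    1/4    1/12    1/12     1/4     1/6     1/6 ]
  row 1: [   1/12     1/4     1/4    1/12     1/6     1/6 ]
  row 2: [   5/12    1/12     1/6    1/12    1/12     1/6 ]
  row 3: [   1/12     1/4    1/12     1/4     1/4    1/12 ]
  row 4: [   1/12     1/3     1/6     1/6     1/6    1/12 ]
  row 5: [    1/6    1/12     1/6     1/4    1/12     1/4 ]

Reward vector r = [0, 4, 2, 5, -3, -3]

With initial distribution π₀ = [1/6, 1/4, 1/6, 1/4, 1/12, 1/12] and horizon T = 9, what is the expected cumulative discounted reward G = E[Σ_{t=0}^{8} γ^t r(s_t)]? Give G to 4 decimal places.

t=0: π = [0.1667, 0.2500, 0.1667, 0.2500, 0.0833, 0.0833], E[r] = 2.0833, γ^t·E[r] = 2.083333, running G = 2.083333
t=1: π = [0.1736, 0.1875, 0.1528, 0.1736, 0.1667, 0.1458], E[r] = 0.9861, γ^t·E[r] = 0.887500, running G = 2.970833
t=2: π = [0.1753, 0.1852, 0.1534, 0.1794, 0.1563, 0.1505], E[r] = 1.0243, γ^t·E[r] = 0.829688, running G = 3.800521
t=3: π = [0.1762, 0.1832, 0.1525, 0.1806, 0.1563, 0.1512], E[r] = 1.0179, γ^t·E[r] = 0.742043, running G = 4.542564
t=4: π = [0.1762, 0.1830, 0.1522, 0.1810, 0.1564, 0.1512], E[r] = 1.0188, γ^t·E[r] = 0.668464, running G = 5.211027
t=5: π = [0.1760, 0.1831, 0.1522, 0.1811, 0.1565, 0.1511], E[r] = 1.0194, γ^t·E[r] = 0.601928, running G = 5.812955
t=6: π = [0.1760, 0.1832, 0.1522, 0.1811, 0.1565, 0.1511], E[r] = 1.0195, γ^t·E[r] = 0.541810, running G = 6.354766
t=7: π = [0.1760, 0.1832, 0.1522, 0.1811, 0.1565, 0.1511], E[r] = 1.0195, γ^t·E[r] = 0.487632, running G = 6.842397
t=8: π = [0.1760, 0.1832, 0.1522, 0.1811, 0.1565, 0.1511], E[r] = 1.0195, γ^t·E[r] = 0.438864, running G = 7.281262

G = 7.2813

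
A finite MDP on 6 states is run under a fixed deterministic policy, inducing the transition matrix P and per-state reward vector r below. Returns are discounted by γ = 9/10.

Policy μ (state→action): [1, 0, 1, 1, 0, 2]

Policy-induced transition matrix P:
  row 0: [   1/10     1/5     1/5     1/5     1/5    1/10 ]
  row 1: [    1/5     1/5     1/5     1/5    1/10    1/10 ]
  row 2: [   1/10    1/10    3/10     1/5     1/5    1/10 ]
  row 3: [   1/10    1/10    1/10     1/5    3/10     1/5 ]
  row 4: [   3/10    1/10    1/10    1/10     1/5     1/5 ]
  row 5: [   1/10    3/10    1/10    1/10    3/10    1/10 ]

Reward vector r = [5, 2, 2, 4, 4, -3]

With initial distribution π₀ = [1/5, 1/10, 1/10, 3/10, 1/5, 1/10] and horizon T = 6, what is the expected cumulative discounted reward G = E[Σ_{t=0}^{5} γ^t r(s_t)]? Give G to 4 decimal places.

t=0: π = [0.2000, 0.1000, 0.1000, 0.3000, 0.2000, 0.1000], E[r] = 3.1000, γ^t·E[r] = 3.100000, running G = 3.100000
t=1: π = [0.1500, 0.1500, 0.1500, 0.1700, 0.2300, 0.1500], E[r] = 2.5000, γ^t·E[r] = 2.250000, running G = 5.350000
t=2: π = [0.1610, 0.1600, 0.1600, 0.1620, 0.2170, 0.1400], E[r] = 2.5410, γ^t·E[r] = 2.058210, running G = 7.408210
t=3: π = [0.1594, 0.1601, 0.1641, 0.1643, 0.2142, 0.1379], E[r] = 2.5457, γ^t·E[r] = 1.855815, running G = 9.264025
t=4: π = [0.1589, 0.1595, 0.1648, 0.1648, 0.2142, 0.1379], E[r] = 2.5453, γ^t·E[r] = 1.669971, running G = 10.933997
t=5: π = [0.1588, 0.1594, 0.1648, 0.1648, 0.2143, 0.1379], E[r] = 2.5451, γ^t·E[r] = 1.502853, running G = 12.436850

G = 12.4368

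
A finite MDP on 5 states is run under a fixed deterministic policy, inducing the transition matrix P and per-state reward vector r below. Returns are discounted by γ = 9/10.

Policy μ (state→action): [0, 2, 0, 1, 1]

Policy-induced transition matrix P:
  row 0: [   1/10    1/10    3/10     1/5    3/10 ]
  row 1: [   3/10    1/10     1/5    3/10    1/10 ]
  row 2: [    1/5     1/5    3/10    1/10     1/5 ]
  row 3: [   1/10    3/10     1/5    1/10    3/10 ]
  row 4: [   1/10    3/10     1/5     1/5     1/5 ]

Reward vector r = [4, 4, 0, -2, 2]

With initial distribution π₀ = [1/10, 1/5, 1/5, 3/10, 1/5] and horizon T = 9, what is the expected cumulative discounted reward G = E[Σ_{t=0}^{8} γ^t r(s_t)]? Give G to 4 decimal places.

G = 8.9569

t=0: π = [0.1000, 0.2000, 0.2000, 0.3000, 0.2000], E[r] = 1.0000, γ^t·E[r] = 1.000000, running G = 1.000000
t=1: π = [0.1600, 0.2200, 0.2300, 0.1700, 0.2200], E[r] = 1.6200, γ^t·E[r] = 1.458000, running G = 2.458000
t=2: π = [0.1670, 0.2010, 0.2390, 0.1820, 0.2110], E[r] = 1.5300, γ^t·E[r] = 1.239300, running G = 3.697300
t=3: π = [0.1641, 0.2025, 0.2406, 0.1780, 0.2148], E[r] = 1.5400, γ^t·E[r] = 1.122660, running G = 4.819960
t=4: π = [0.1646, 0.2026, 0.2405, 0.1784, 0.2140], E[r] = 1.5399, γ^t·E[r] = 1.010302, running G = 5.830262
t=5: π = [0.1646, 0.2025, 0.2405, 0.1784, 0.2140], E[r] = 1.5397, γ^t·E[r] = 0.909157, running G = 6.739420
t=6: π = [0.1646, 0.2025, 0.2405, 0.1784, 0.2140], E[r] = 1.5397, γ^t·E[r] = 0.818261, running G = 7.557680
t=7: π = [0.1646, 0.2025, 0.2405, 0.1784, 0.2140], E[r] = 1.5397, γ^t·E[r] = 0.736435, running G = 8.294115
t=8: π = [0.1646, 0.2025, 0.2405, 0.1784, 0.2140], E[r] = 1.5397, γ^t·E[r] = 0.662791, running G = 8.956905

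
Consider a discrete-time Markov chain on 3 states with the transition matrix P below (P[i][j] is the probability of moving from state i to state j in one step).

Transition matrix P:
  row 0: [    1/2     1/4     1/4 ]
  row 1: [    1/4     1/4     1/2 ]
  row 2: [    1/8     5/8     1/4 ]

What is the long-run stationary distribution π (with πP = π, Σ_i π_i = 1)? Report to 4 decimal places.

π = [0.2759, 0.3793, 0.3448]

Balance equations π_j = Σ_i π_i·P[i][j]:
  π_0 = 1/2·π_0 + 1/4·π_1 + 1/8·π_2
  π_1 = 1/4·π_0 + 1/4·π_1 + 5/8·π_2
  normalize: π_0 + π_1 + π_2 = 1
Solving the linear system gives exactly π = [8/29, 11/29, 10/29].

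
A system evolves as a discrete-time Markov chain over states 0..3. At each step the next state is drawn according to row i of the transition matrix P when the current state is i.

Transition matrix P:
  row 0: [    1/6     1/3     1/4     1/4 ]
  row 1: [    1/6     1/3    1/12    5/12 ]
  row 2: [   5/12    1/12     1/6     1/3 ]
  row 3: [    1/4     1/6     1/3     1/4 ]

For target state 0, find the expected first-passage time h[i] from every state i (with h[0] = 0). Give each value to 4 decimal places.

h = [0.0000, 4.1407, 3.0593, 3.6132]

First-step conditioning: h[0] = 0; for i ≠ 0, h[i] = 1 + Σ_k P[i][k]·h[k].
  h[1] = 1 + 1/3·h[1] + 1/12·h[2] + 5/12·h[3]
  h[2] = 1 + 1/12·h[1] + 1/6·h[2] + 1/3·h[3]
  h[3] = 1 + 1/6·h[1] + 1/3·h[2] + 1/4·h[3]
Solving the 3×3 linear system over states ≠ 0 gives exactly h = [0, 1884/455, 1392/455, 1644/455] (h[0] = 0 is the target).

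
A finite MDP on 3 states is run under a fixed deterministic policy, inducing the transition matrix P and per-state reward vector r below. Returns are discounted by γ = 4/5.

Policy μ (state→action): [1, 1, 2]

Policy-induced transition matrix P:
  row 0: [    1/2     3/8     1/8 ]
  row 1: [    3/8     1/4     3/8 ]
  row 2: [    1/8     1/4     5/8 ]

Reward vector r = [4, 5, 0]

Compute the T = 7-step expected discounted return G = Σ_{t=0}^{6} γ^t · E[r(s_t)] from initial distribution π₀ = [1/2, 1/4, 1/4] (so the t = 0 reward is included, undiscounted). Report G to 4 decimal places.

t=0: π = [0.5000, 0.2500, 0.2500], E[r] = 3.2500, γ^t·E[r] = 3.250000, running G = 3.250000
t=1: π = [0.3750, 0.3125, 0.3125], E[r] = 3.0625, γ^t·E[r] = 2.450000, running G = 5.700000
t=2: π = [0.3438, 0.2969, 0.3594], E[r] = 2.8594, γ^t·E[r] = 1.830000, running G = 7.530000
t=3: π = [0.3281, 0.2930, 0.3789], E[r] = 2.7773, γ^t·E[r] = 1.422000, running G = 8.952000
t=4: π = [0.3213, 0.2910, 0.3877], E[r] = 2.7402, γ^t·E[r] = 1.122400, running G = 10.074400
t=5: π = [0.3182, 0.2902, 0.3916], E[r] = 2.7238, γ^t·E[r] = 0.892520, running G = 10.966920
t=6: π = [0.3169, 0.2898, 0.3933], E[r] = 2.7164, γ^t·E[r] = 0.712092, running G = 11.679012

G = 11.6790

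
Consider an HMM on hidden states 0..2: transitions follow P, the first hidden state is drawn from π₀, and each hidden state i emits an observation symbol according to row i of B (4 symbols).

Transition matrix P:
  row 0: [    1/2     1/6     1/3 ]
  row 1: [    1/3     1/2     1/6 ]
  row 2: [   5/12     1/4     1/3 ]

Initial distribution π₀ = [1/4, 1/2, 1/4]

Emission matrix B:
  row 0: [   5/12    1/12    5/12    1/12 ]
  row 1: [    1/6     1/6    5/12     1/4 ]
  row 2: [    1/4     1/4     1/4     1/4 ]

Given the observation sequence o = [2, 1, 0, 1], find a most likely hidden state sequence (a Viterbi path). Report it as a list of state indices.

path = [1, 1, 0, 2]

t=0: δ = [1.042e-01, 2.083e-01, 6.250e-02]  (obs o_0=2)
t=1: δ = [5.787e-03, 1.736e-02, 8.681e-03]  ψ = [1, 1, 0]  (obs o_1=1)
t=2: δ = [2.411e-03, 1.447e-03, 7.234e-04]  ψ = [1, 1, 1]  (obs o_2=0)
t=3: δ = [1.005e-04, 1.206e-04, 2.009e-04]  ψ = [0, 1, 0]  (obs o_3=1)
backtrack: best end state = 2; path = [1, 1, 0, 2]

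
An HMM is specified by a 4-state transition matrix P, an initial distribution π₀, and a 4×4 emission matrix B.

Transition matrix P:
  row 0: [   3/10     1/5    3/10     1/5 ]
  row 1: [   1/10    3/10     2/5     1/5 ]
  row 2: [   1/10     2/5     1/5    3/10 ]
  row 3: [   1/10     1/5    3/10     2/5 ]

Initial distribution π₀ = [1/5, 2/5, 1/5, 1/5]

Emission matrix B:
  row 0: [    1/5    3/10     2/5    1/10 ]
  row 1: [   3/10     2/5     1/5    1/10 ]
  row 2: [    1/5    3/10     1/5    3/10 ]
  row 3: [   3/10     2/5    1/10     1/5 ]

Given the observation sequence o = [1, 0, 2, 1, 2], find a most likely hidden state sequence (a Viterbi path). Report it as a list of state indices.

path = [1, 1, 2, 1, 2]

t=0: δ = [6.000e-02, 1.600e-01, 6.000e-02, 8.000e-02]  (obs o_0=1)
t=1: δ = [3.600e-03, 1.440e-02, 1.280e-02, 9.600e-03]  ψ = [0, 1, 1, 1]  (obs o_1=0)
t=2: δ = [5.760e-04, 1.024e-03, 1.152e-03, 3.840e-04]  ψ = [1, 2, 1, 2]  (obs o_2=2)
t=3: δ = [5.184e-05, 1.843e-04, 1.229e-04, 1.382e-04]  ψ = [0, 2, 1, 2]  (obs o_3=1)
t=4: δ = [7.373e-06, 1.106e-05, 1.475e-05, 5.530e-06]  ψ = [1, 1, 1, 3]  (obs o_4=2)
backtrack: best end state = 2; path = [1, 1, 2, 1, 2]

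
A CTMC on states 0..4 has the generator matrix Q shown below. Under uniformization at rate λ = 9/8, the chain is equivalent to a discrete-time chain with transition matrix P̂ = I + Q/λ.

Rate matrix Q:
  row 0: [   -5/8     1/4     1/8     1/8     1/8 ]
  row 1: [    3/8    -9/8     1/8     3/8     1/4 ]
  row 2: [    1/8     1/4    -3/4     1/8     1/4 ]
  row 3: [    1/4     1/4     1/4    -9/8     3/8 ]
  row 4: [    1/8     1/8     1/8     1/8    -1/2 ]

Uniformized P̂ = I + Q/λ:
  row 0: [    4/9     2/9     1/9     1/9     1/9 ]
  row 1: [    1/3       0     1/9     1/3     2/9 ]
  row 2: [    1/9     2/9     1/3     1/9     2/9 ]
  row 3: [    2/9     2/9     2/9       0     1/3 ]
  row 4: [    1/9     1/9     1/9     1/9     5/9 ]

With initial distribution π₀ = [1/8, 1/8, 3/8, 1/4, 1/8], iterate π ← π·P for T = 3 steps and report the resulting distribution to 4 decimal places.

π = [0.2378, 0.1548, 0.1650, 0.1293, 0.3131]

t=0: π = [0.1250, 0.1250, 0.3750, 0.2500, 0.1250]
t=1: π = [0.2083, 0.1806, 0.2222, 0.1111, 0.2778]
t=2: π = [0.2330, 0.1512, 0.1728, 0.1389, 0.3040]
t=3: π = [0.2378, 0.1548, 0.1650, 0.1293, 0.3131]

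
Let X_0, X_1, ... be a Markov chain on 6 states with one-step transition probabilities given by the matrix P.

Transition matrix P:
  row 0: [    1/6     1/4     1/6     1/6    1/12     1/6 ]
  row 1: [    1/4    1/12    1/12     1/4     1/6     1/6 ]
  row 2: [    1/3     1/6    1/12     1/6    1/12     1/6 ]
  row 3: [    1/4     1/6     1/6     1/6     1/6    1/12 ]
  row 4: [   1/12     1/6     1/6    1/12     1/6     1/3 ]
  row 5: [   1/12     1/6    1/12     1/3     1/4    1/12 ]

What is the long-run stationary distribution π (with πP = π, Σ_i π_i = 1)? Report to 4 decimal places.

Balance equations π_j = Σ_i π_i·P[i][j]:
  π_0 = 1/6·π_0 + 1/4·π_1 + 1/3·π_2 + 1/4·π_3 + 1/12·π_4 + 1/12·π_5
  π_1 = 1/4·π_0 + 1/12·π_1 + 1/6·π_2 + 1/6·π_3 + 1/6·π_4 + 1/6·π_5
  π_2 = 1/6·π_0 + 1/12·π_1 + 1/12·π_2 + 1/6·π_3 + 1/6·π_4 + 1/12·π_5
  π_3 = 1/6·π_0 + 1/4·π_1 + 1/6·π_2 + 1/6·π_3 + 1/12·π_4 + 1/3·π_5
  π_4 = 1/12·π_0 + 1/6·π_1 + 1/12·π_2 + 1/6·π_3 + 1/6·π_4 + 1/4·π_5
  normalize: π_0 + π_1 + π_2 + π_3 + π_4 + π_5 = 1
Solving the linear system gives exactly π = [14942/77809, 13120/77809, 9989/77809, 15173/77809, 11944/77809, 12641/77809].

π = [0.1920, 0.1686, 0.1284, 0.1950, 0.1535, 0.1625]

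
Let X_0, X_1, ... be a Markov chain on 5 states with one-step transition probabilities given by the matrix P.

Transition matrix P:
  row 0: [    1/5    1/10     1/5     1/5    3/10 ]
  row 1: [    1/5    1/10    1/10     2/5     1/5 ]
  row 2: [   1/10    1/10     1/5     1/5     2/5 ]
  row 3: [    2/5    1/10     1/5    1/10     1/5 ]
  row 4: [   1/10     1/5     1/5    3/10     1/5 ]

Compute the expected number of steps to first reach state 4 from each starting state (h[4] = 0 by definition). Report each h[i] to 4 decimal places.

First-step conditioning: h[4] = 0; for i ≠ 4, h[i] = 1 + Σ_k P[i][k]·h[k].
  h[0] = 1 + 1/5·h[0] + 1/10·h[1] + 1/5·h[2] + 1/5·h[3]
  h[1] = 1 + 1/5·h[0] + 1/10·h[1] + 1/10·h[2] + 2/5·h[3]
  h[2] = 1 + 1/10·h[0] + 1/10·h[1] + 1/5·h[2] + 1/5·h[3]
  h[3] = 1 + 2/5·h[0] + 1/10·h[1] + 1/5·h[2] + 1/10·h[3]
Solving the 4×4 linear system over states ≠ 4 gives exactly h = [1000/289, 730/187, 900/289, 12000/3179, 0] (h[4] = 0 is the target).

h = [3.4602, 3.9037, 3.1142, 3.7748, 0.0000]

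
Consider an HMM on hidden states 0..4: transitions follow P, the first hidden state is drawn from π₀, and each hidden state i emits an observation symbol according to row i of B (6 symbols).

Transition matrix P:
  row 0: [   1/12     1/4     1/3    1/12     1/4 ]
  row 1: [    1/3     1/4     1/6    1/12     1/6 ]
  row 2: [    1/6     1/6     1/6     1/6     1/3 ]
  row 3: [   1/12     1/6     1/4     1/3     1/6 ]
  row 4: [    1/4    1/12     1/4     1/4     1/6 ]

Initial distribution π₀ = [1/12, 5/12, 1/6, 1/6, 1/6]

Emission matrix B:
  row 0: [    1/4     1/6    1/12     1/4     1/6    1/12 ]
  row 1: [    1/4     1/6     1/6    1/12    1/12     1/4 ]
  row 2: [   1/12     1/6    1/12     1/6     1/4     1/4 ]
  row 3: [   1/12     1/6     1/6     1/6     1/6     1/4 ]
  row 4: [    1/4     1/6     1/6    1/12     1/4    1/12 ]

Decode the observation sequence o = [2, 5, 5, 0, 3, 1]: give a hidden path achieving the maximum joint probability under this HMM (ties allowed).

path = [1, 1, 1, 1, 0, 2]

t=0: δ = [6.944e-03, 6.944e-02, 1.389e-02, 2.778e-02, 2.778e-02]  (obs o_0=2)
t=1: δ = [1.929e-03, 4.340e-03, 2.894e-03, 2.315e-03, 9.645e-04]  ψ = [1, 1, 1, 3, 1]  (obs o_1=5)
t=2: δ = [1.206e-04, 2.713e-04, 1.808e-04, 1.929e-04, 8.038e-05]  ψ = [1, 1, 1, 3, 2]  (obs o_2=5)
t=3: δ = [2.261e-05, 1.695e-05, 4.019e-06, 5.358e-06, 1.507e-05]  ψ = [1, 1, 3, 3, 2]  (obs o_3=0)
t=4: δ = [1.413e-06, 4.710e-07, 1.256e-06, 6.279e-07, 4.710e-07]  ψ = [1, 0, 0, 4, 0]  (obs o_4=3)
t=5: δ = [3.489e-08, 5.887e-08, 7.849e-08, 3.489e-08, 6.977e-08]  ψ = [2, 0, 0, 2, 2]  (obs o_5=1)
backtrack: best end state = 2; path = [1, 1, 1, 1, 0, 2]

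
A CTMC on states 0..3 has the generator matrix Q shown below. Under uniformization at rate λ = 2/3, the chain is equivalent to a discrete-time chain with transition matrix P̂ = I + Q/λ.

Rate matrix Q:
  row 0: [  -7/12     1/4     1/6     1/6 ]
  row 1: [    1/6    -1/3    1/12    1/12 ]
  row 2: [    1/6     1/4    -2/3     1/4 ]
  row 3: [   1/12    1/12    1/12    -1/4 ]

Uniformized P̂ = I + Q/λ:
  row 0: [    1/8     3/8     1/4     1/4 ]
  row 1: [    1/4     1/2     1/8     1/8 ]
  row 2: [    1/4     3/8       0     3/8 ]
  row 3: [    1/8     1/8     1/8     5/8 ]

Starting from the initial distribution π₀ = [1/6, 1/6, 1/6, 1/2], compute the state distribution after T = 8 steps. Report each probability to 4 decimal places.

π = [0.1820, 0.3251, 0.1313, 0.3615]

t=0: π = [0.1667, 0.1667, 0.1667, 0.5000]
t=1: π = [0.1667, 0.2708, 0.1250, 0.4375]
t=2: π = [0.1745, 0.2995, 0.1302, 0.3958]
t=3: π = [0.1787, 0.3135, 0.1305, 0.3773]
t=4: π = [0.1805, 0.3199, 0.1310, 0.3686]
t=5: π = [0.1814, 0.3228, 0.1312, 0.3646]
t=6: π = [0.1818, 0.3242, 0.1313, 0.3628]
t=7: π = [0.1819, 0.3248, 0.1313, 0.3619]
t=8: π = [0.1820, 0.3251, 0.1313, 0.3615]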